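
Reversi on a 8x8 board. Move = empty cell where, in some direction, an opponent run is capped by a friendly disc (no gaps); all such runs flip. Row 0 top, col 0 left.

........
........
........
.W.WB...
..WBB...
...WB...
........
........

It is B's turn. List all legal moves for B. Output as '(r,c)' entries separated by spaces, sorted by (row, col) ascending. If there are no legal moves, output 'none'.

Answer: (2,2) (2,3) (3,2) (4,1) (5,2) (6,2) (6,3)

Derivation:
(2,0): no bracket -> illegal
(2,1): no bracket -> illegal
(2,2): flips 1 -> legal
(2,3): flips 1 -> legal
(2,4): no bracket -> illegal
(3,0): no bracket -> illegal
(3,2): flips 1 -> legal
(4,0): no bracket -> illegal
(4,1): flips 1 -> legal
(5,1): no bracket -> illegal
(5,2): flips 1 -> legal
(6,2): flips 1 -> legal
(6,3): flips 1 -> legal
(6,4): no bracket -> illegal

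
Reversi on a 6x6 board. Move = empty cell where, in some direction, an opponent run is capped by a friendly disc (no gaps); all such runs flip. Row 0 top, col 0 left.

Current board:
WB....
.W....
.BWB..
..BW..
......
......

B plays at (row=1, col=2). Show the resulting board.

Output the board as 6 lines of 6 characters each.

Place B at (1,2); scan 8 dirs for brackets.
Dir NW: first cell 'B' (not opp) -> no flip
Dir N: first cell '.' (not opp) -> no flip
Dir NE: first cell '.' (not opp) -> no flip
Dir W: opp run (1,1), next='.' -> no flip
Dir E: first cell '.' (not opp) -> no flip
Dir SW: first cell 'B' (not opp) -> no flip
Dir S: opp run (2,2) capped by B -> flip
Dir SE: first cell 'B' (not opp) -> no flip
All flips: (2,2)

Answer: WB....
.WB...
.BBB..
..BW..
......
......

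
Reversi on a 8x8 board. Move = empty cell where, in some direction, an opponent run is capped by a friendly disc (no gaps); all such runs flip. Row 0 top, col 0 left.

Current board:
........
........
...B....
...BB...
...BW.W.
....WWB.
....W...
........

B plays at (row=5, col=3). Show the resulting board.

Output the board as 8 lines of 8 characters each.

Place B at (5,3); scan 8 dirs for brackets.
Dir NW: first cell '.' (not opp) -> no flip
Dir N: first cell 'B' (not opp) -> no flip
Dir NE: opp run (4,4), next='.' -> no flip
Dir W: first cell '.' (not opp) -> no flip
Dir E: opp run (5,4) (5,5) capped by B -> flip
Dir SW: first cell '.' (not opp) -> no flip
Dir S: first cell '.' (not opp) -> no flip
Dir SE: opp run (6,4), next='.' -> no flip
All flips: (5,4) (5,5)

Answer: ........
........
...B....
...BB...
...BW.W.
...BBBB.
....W...
........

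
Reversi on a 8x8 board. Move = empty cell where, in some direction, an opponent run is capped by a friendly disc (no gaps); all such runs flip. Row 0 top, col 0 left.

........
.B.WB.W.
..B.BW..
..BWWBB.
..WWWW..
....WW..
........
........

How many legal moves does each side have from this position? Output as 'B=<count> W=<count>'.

Answer: B=12 W=13

Derivation:
-- B to move --
(0,2): flips 1 -> legal
(0,3): no bracket -> illegal
(0,4): flips 1 -> legal
(0,5): no bracket -> illegal
(0,6): no bracket -> illegal
(0,7): no bracket -> illegal
(1,2): flips 1 -> legal
(1,5): flips 1 -> legal
(1,7): no bracket -> illegal
(2,3): no bracket -> illegal
(2,6): flips 1 -> legal
(2,7): no bracket -> illegal
(3,1): no bracket -> illegal
(4,1): no bracket -> illegal
(4,6): no bracket -> illegal
(5,1): flips 2 -> legal
(5,2): flips 1 -> legal
(5,3): flips 1 -> legal
(5,6): no bracket -> illegal
(6,3): flips 2 -> legal
(6,4): flips 3 -> legal
(6,5): flips 4 -> legal
(6,6): flips 3 -> legal
B mobility = 12
-- W to move --
(0,0): flips 2 -> legal
(0,1): no bracket -> illegal
(0,2): no bracket -> illegal
(0,3): flips 1 -> legal
(0,4): flips 2 -> legal
(0,5): no bracket -> illegal
(1,0): no bracket -> illegal
(1,2): flips 2 -> legal
(1,5): flips 2 -> legal
(2,0): no bracket -> illegal
(2,1): flips 1 -> legal
(2,3): flips 1 -> legal
(2,6): flips 1 -> legal
(2,7): flips 1 -> legal
(3,1): flips 2 -> legal
(3,7): flips 2 -> legal
(4,1): no bracket -> illegal
(4,6): flips 2 -> legal
(4,7): flips 1 -> legal
W mobility = 13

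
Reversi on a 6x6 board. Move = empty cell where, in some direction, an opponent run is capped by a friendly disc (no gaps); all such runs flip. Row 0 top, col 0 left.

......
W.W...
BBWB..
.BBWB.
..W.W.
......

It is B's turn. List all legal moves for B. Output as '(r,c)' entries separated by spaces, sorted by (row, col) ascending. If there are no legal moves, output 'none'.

(0,0): flips 1 -> legal
(0,1): flips 1 -> legal
(0,2): flips 2 -> legal
(0,3): flips 1 -> legal
(1,1): no bracket -> illegal
(1,3): flips 1 -> legal
(2,4): no bracket -> illegal
(3,5): no bracket -> illegal
(4,1): no bracket -> illegal
(4,3): flips 1 -> legal
(4,5): no bracket -> illegal
(5,1): no bracket -> illegal
(5,2): flips 1 -> legal
(5,3): flips 1 -> legal
(5,4): flips 1 -> legal
(5,5): no bracket -> illegal

Answer: (0,0) (0,1) (0,2) (0,3) (1,3) (4,3) (5,2) (5,3) (5,4)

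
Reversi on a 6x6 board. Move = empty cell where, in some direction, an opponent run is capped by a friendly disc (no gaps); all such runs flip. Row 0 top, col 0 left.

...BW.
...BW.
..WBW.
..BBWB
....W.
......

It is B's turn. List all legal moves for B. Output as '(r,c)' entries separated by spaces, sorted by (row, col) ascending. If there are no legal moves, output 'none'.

Answer: (0,5) (1,1) (1,2) (1,5) (2,1) (2,5) (3,1) (4,5) (5,3) (5,5)

Derivation:
(0,5): flips 2 -> legal
(1,1): flips 1 -> legal
(1,2): flips 1 -> legal
(1,5): flips 2 -> legal
(2,1): flips 1 -> legal
(2,5): flips 2 -> legal
(3,1): flips 1 -> legal
(4,3): no bracket -> illegal
(4,5): flips 1 -> legal
(5,3): flips 1 -> legal
(5,4): no bracket -> illegal
(5,5): flips 1 -> legal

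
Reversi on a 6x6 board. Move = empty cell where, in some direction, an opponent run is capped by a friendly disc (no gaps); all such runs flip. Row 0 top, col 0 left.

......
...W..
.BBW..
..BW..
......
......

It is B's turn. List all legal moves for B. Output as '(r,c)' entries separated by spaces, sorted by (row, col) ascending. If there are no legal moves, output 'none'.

Answer: (0,4) (1,4) (2,4) (3,4) (4,4)

Derivation:
(0,2): no bracket -> illegal
(0,3): no bracket -> illegal
(0,4): flips 1 -> legal
(1,2): no bracket -> illegal
(1,4): flips 1 -> legal
(2,4): flips 1 -> legal
(3,4): flips 1 -> legal
(4,2): no bracket -> illegal
(4,3): no bracket -> illegal
(4,4): flips 1 -> legal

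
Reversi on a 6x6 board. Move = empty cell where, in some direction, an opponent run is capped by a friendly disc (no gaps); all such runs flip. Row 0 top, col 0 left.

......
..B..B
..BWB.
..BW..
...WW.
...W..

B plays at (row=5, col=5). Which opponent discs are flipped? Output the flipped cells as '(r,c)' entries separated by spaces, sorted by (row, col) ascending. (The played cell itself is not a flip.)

Dir NW: opp run (4,4) (3,3) capped by B -> flip
Dir N: first cell '.' (not opp) -> no flip
Dir NE: edge -> no flip
Dir W: first cell '.' (not opp) -> no flip
Dir E: edge -> no flip
Dir SW: edge -> no flip
Dir S: edge -> no flip
Dir SE: edge -> no flip

Answer: (3,3) (4,4)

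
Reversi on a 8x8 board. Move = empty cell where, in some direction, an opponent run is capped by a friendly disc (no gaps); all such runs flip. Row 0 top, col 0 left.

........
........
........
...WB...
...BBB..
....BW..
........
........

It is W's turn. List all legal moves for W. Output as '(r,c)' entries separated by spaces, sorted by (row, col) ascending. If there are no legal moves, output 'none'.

Answer: (3,5) (5,3)

Derivation:
(2,3): no bracket -> illegal
(2,4): no bracket -> illegal
(2,5): no bracket -> illegal
(3,2): no bracket -> illegal
(3,5): flips 2 -> legal
(3,6): no bracket -> illegal
(4,2): no bracket -> illegal
(4,6): no bracket -> illegal
(5,2): no bracket -> illegal
(5,3): flips 2 -> legal
(5,6): no bracket -> illegal
(6,3): no bracket -> illegal
(6,4): no bracket -> illegal
(6,5): no bracket -> illegal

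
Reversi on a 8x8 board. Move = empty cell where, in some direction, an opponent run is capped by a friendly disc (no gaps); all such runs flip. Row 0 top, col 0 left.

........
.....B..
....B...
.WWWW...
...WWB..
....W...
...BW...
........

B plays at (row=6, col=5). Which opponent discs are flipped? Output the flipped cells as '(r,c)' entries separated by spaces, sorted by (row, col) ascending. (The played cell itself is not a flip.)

Dir NW: opp run (5,4) (4,3) (3,2), next='.' -> no flip
Dir N: first cell '.' (not opp) -> no flip
Dir NE: first cell '.' (not opp) -> no flip
Dir W: opp run (6,4) capped by B -> flip
Dir E: first cell '.' (not opp) -> no flip
Dir SW: first cell '.' (not opp) -> no flip
Dir S: first cell '.' (not opp) -> no flip
Dir SE: first cell '.' (not opp) -> no flip

Answer: (6,4)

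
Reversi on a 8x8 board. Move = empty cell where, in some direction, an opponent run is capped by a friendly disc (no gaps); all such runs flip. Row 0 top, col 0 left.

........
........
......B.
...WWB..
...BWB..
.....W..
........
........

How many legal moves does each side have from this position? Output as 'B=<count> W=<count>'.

-- B to move --
(2,2): no bracket -> illegal
(2,3): flips 2 -> legal
(2,4): no bracket -> illegal
(2,5): flips 1 -> legal
(3,2): flips 2 -> legal
(4,2): no bracket -> illegal
(4,6): no bracket -> illegal
(5,3): flips 1 -> legal
(5,4): no bracket -> illegal
(5,6): no bracket -> illegal
(6,4): no bracket -> illegal
(6,5): flips 1 -> legal
(6,6): no bracket -> illegal
B mobility = 5
-- W to move --
(1,5): no bracket -> illegal
(1,6): no bracket -> illegal
(1,7): flips 2 -> legal
(2,4): no bracket -> illegal
(2,5): flips 2 -> legal
(2,7): no bracket -> illegal
(3,2): no bracket -> illegal
(3,6): flips 1 -> legal
(3,7): no bracket -> illegal
(4,2): flips 1 -> legal
(4,6): flips 1 -> legal
(5,2): flips 1 -> legal
(5,3): flips 1 -> legal
(5,4): no bracket -> illegal
(5,6): flips 1 -> legal
W mobility = 8

Answer: B=5 W=8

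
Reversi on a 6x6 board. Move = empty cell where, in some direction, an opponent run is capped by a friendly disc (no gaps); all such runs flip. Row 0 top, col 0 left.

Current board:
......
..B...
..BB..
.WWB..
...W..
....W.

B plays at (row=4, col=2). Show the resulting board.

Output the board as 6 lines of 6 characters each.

Answer: ......
..B...
..BB..
.WBB..
..BW..
....W.

Derivation:
Place B at (4,2); scan 8 dirs for brackets.
Dir NW: opp run (3,1), next='.' -> no flip
Dir N: opp run (3,2) capped by B -> flip
Dir NE: first cell 'B' (not opp) -> no flip
Dir W: first cell '.' (not opp) -> no flip
Dir E: opp run (4,3), next='.' -> no flip
Dir SW: first cell '.' (not opp) -> no flip
Dir S: first cell '.' (not opp) -> no flip
Dir SE: first cell '.' (not opp) -> no flip
All flips: (3,2)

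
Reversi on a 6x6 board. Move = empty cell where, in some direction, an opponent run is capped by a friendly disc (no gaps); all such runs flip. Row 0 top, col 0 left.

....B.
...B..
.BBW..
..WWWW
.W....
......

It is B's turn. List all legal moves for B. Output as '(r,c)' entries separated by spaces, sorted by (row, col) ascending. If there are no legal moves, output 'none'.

(1,2): no bracket -> illegal
(1,4): no bracket -> illegal
(2,4): flips 1 -> legal
(2,5): no bracket -> illegal
(3,0): no bracket -> illegal
(3,1): no bracket -> illegal
(4,0): no bracket -> illegal
(4,2): flips 1 -> legal
(4,3): flips 3 -> legal
(4,4): flips 1 -> legal
(4,5): no bracket -> illegal
(5,0): no bracket -> illegal
(5,1): no bracket -> illegal
(5,2): no bracket -> illegal

Answer: (2,4) (4,2) (4,3) (4,4)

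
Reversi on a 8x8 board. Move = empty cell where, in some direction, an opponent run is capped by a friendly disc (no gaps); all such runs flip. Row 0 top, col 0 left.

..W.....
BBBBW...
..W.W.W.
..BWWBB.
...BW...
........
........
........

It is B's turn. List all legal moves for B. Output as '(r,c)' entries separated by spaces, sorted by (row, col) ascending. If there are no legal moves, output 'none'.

Answer: (1,5) (1,6) (1,7) (2,3) (2,5) (3,1) (4,5) (5,3) (5,5)

Derivation:
(0,1): no bracket -> illegal
(0,3): no bracket -> illegal
(0,4): no bracket -> illegal
(0,5): no bracket -> illegal
(1,5): flips 1 -> legal
(1,6): flips 1 -> legal
(1,7): flips 1 -> legal
(2,1): no bracket -> illegal
(2,3): flips 1 -> legal
(2,5): flips 1 -> legal
(2,7): no bracket -> illegal
(3,1): flips 1 -> legal
(3,7): no bracket -> illegal
(4,2): no bracket -> illegal
(4,5): flips 1 -> legal
(5,3): flips 1 -> legal
(5,4): no bracket -> illegal
(5,5): flips 3 -> legal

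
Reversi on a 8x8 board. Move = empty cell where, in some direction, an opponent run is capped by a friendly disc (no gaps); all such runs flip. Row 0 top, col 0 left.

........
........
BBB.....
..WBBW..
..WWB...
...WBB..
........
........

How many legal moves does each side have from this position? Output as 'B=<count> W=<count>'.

-- B to move --
(2,3): no bracket -> illegal
(2,4): no bracket -> illegal
(2,5): no bracket -> illegal
(2,6): flips 1 -> legal
(3,1): flips 1 -> legal
(3,6): flips 1 -> legal
(4,1): flips 2 -> legal
(4,5): no bracket -> illegal
(4,6): no bracket -> illegal
(5,1): flips 1 -> legal
(5,2): flips 4 -> legal
(6,2): flips 1 -> legal
(6,3): flips 2 -> legal
(6,4): no bracket -> illegal
B mobility = 8
-- W to move --
(1,0): flips 1 -> legal
(1,1): no bracket -> illegal
(1,2): flips 1 -> legal
(1,3): no bracket -> illegal
(2,3): flips 1 -> legal
(2,4): flips 1 -> legal
(2,5): flips 1 -> legal
(3,0): no bracket -> illegal
(3,1): no bracket -> illegal
(4,5): flips 1 -> legal
(4,6): no bracket -> illegal
(5,6): flips 2 -> legal
(6,3): no bracket -> illegal
(6,4): no bracket -> illegal
(6,5): flips 1 -> legal
(6,6): no bracket -> illegal
W mobility = 8

Answer: B=8 W=8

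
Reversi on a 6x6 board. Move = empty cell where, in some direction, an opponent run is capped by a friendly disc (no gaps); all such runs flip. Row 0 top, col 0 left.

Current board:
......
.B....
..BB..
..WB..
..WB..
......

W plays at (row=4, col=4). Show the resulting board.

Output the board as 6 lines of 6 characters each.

Place W at (4,4); scan 8 dirs for brackets.
Dir NW: opp run (3,3) (2,2) (1,1), next='.' -> no flip
Dir N: first cell '.' (not opp) -> no flip
Dir NE: first cell '.' (not opp) -> no flip
Dir W: opp run (4,3) capped by W -> flip
Dir E: first cell '.' (not opp) -> no flip
Dir SW: first cell '.' (not opp) -> no flip
Dir S: first cell '.' (not opp) -> no flip
Dir SE: first cell '.' (not opp) -> no flip
All flips: (4,3)

Answer: ......
.B....
..BB..
..WB..
..WWW.
......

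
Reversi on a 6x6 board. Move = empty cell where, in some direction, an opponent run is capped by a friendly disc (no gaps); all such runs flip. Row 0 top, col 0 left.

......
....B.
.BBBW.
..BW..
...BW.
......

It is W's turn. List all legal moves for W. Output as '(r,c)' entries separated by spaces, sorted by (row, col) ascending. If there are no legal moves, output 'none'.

Answer: (0,4) (1,1) (1,3) (2,0) (3,1) (4,2) (5,3)

Derivation:
(0,3): no bracket -> illegal
(0,4): flips 1 -> legal
(0,5): no bracket -> illegal
(1,0): no bracket -> illegal
(1,1): flips 1 -> legal
(1,2): no bracket -> illegal
(1,3): flips 1 -> legal
(1,5): no bracket -> illegal
(2,0): flips 3 -> legal
(2,5): no bracket -> illegal
(3,0): no bracket -> illegal
(3,1): flips 1 -> legal
(3,4): no bracket -> illegal
(4,1): no bracket -> illegal
(4,2): flips 1 -> legal
(5,2): no bracket -> illegal
(5,3): flips 1 -> legal
(5,4): no bracket -> illegal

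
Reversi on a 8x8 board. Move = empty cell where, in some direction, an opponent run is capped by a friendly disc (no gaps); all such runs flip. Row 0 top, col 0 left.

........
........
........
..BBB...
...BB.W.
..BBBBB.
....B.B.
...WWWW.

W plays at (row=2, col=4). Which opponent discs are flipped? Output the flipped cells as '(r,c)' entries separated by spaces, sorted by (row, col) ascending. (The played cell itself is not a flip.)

Dir NW: first cell '.' (not opp) -> no flip
Dir N: first cell '.' (not opp) -> no flip
Dir NE: first cell '.' (not opp) -> no flip
Dir W: first cell '.' (not opp) -> no flip
Dir E: first cell '.' (not opp) -> no flip
Dir SW: opp run (3,3), next='.' -> no flip
Dir S: opp run (3,4) (4,4) (5,4) (6,4) capped by W -> flip
Dir SE: first cell '.' (not opp) -> no flip

Answer: (3,4) (4,4) (5,4) (6,4)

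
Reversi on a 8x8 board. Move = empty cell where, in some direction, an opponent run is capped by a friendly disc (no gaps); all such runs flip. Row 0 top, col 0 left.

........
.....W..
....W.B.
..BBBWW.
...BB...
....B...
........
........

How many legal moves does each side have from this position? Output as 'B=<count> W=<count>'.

Answer: B=5 W=7

Derivation:
-- B to move --
(0,4): flips 1 -> legal
(0,5): no bracket -> illegal
(0,6): flips 2 -> legal
(1,3): no bracket -> illegal
(1,4): flips 1 -> legal
(1,6): no bracket -> illegal
(2,3): no bracket -> illegal
(2,5): no bracket -> illegal
(2,7): no bracket -> illegal
(3,7): flips 2 -> legal
(4,5): no bracket -> illegal
(4,6): flips 1 -> legal
(4,7): no bracket -> illegal
B mobility = 5
-- W to move --
(1,6): flips 1 -> legal
(1,7): flips 1 -> legal
(2,1): no bracket -> illegal
(2,2): no bracket -> illegal
(2,3): no bracket -> illegal
(2,5): no bracket -> illegal
(2,7): no bracket -> illegal
(3,1): flips 3 -> legal
(3,7): flips 1 -> legal
(4,1): no bracket -> illegal
(4,2): flips 1 -> legal
(4,5): no bracket -> illegal
(5,2): no bracket -> illegal
(5,3): flips 1 -> legal
(5,5): no bracket -> illegal
(6,3): no bracket -> illegal
(6,4): flips 3 -> legal
(6,5): no bracket -> illegal
W mobility = 7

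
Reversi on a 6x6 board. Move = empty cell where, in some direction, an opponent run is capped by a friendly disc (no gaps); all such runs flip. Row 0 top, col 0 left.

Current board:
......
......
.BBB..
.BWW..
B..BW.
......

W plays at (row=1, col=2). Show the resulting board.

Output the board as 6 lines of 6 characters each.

Place W at (1,2); scan 8 dirs for brackets.
Dir NW: first cell '.' (not opp) -> no flip
Dir N: first cell '.' (not opp) -> no flip
Dir NE: first cell '.' (not opp) -> no flip
Dir W: first cell '.' (not opp) -> no flip
Dir E: first cell '.' (not opp) -> no flip
Dir SW: opp run (2,1), next='.' -> no flip
Dir S: opp run (2,2) capped by W -> flip
Dir SE: opp run (2,3), next='.' -> no flip
All flips: (2,2)

Answer: ......
..W...
.BWB..
.BWW..
B..BW.
......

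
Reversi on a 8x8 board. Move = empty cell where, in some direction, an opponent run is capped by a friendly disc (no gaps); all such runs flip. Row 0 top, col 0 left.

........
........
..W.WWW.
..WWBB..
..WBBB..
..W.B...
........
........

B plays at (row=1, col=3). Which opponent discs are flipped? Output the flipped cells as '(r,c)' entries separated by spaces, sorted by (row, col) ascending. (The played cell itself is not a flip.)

Dir NW: first cell '.' (not opp) -> no flip
Dir N: first cell '.' (not opp) -> no flip
Dir NE: first cell '.' (not opp) -> no flip
Dir W: first cell '.' (not opp) -> no flip
Dir E: first cell '.' (not opp) -> no flip
Dir SW: opp run (2,2), next='.' -> no flip
Dir S: first cell '.' (not opp) -> no flip
Dir SE: opp run (2,4) capped by B -> flip

Answer: (2,4)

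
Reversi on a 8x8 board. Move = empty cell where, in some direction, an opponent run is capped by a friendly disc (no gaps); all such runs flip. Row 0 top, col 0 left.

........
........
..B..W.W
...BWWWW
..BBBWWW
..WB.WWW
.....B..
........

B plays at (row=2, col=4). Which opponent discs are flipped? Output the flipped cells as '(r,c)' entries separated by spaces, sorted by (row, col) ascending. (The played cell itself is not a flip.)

Dir NW: first cell '.' (not opp) -> no flip
Dir N: first cell '.' (not opp) -> no flip
Dir NE: first cell '.' (not opp) -> no flip
Dir W: first cell '.' (not opp) -> no flip
Dir E: opp run (2,5), next='.' -> no flip
Dir SW: first cell 'B' (not opp) -> no flip
Dir S: opp run (3,4) capped by B -> flip
Dir SE: opp run (3,5) (4,6) (5,7), next=edge -> no flip

Answer: (3,4)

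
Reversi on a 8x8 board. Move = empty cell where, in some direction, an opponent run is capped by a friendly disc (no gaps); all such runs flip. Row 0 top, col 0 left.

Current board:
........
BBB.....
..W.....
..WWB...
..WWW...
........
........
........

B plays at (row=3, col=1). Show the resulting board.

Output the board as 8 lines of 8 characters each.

Answer: ........
BBB.....
..W.....
.BBBB...
..WWW...
........
........
........

Derivation:
Place B at (3,1); scan 8 dirs for brackets.
Dir NW: first cell '.' (not opp) -> no flip
Dir N: first cell '.' (not opp) -> no flip
Dir NE: opp run (2,2), next='.' -> no flip
Dir W: first cell '.' (not opp) -> no flip
Dir E: opp run (3,2) (3,3) capped by B -> flip
Dir SW: first cell '.' (not opp) -> no flip
Dir S: first cell '.' (not opp) -> no flip
Dir SE: opp run (4,2), next='.' -> no flip
All flips: (3,2) (3,3)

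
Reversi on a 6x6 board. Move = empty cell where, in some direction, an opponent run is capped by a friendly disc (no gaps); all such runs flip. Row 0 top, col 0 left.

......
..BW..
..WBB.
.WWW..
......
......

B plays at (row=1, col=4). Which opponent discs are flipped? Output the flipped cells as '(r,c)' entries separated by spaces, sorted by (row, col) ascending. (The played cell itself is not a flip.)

Answer: (1,3)

Derivation:
Dir NW: first cell '.' (not opp) -> no flip
Dir N: first cell '.' (not opp) -> no flip
Dir NE: first cell '.' (not opp) -> no flip
Dir W: opp run (1,3) capped by B -> flip
Dir E: first cell '.' (not opp) -> no flip
Dir SW: first cell 'B' (not opp) -> no flip
Dir S: first cell 'B' (not opp) -> no flip
Dir SE: first cell '.' (not opp) -> no flip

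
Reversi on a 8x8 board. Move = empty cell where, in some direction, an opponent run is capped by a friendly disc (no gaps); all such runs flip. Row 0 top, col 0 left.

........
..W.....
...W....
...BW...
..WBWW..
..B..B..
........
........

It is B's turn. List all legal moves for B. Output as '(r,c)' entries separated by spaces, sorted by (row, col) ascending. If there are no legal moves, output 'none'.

(0,1): no bracket -> illegal
(0,2): no bracket -> illegal
(0,3): no bracket -> illegal
(1,1): no bracket -> illegal
(1,3): flips 1 -> legal
(1,4): no bracket -> illegal
(2,1): no bracket -> illegal
(2,2): no bracket -> illegal
(2,4): no bracket -> illegal
(2,5): flips 1 -> legal
(3,1): no bracket -> illegal
(3,2): flips 1 -> legal
(3,5): flips 2 -> legal
(3,6): no bracket -> illegal
(4,1): flips 1 -> legal
(4,6): flips 2 -> legal
(5,1): flips 1 -> legal
(5,3): no bracket -> illegal
(5,4): no bracket -> illegal
(5,6): no bracket -> illegal

Answer: (1,3) (2,5) (3,2) (3,5) (4,1) (4,6) (5,1)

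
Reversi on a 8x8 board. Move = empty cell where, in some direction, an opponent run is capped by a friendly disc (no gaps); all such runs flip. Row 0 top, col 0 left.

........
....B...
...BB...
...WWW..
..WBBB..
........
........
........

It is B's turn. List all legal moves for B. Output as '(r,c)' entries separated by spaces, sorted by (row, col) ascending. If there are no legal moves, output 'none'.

(2,2): flips 1 -> legal
(2,5): flips 2 -> legal
(2,6): flips 1 -> legal
(3,1): no bracket -> illegal
(3,2): no bracket -> illegal
(3,6): no bracket -> illegal
(4,1): flips 1 -> legal
(4,6): flips 1 -> legal
(5,1): flips 2 -> legal
(5,2): no bracket -> illegal
(5,3): no bracket -> illegal

Answer: (2,2) (2,5) (2,6) (4,1) (4,6) (5,1)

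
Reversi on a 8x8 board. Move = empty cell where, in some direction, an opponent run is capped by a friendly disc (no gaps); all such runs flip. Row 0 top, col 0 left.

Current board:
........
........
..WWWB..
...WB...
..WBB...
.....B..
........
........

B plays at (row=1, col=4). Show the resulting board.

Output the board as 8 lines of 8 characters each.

Place B at (1,4); scan 8 dirs for brackets.
Dir NW: first cell '.' (not opp) -> no flip
Dir N: first cell '.' (not opp) -> no flip
Dir NE: first cell '.' (not opp) -> no flip
Dir W: first cell '.' (not opp) -> no flip
Dir E: first cell '.' (not opp) -> no flip
Dir SW: opp run (2,3), next='.' -> no flip
Dir S: opp run (2,4) capped by B -> flip
Dir SE: first cell 'B' (not opp) -> no flip
All flips: (2,4)

Answer: ........
....B...
..WWBB..
...WB...
..WBB...
.....B..
........
........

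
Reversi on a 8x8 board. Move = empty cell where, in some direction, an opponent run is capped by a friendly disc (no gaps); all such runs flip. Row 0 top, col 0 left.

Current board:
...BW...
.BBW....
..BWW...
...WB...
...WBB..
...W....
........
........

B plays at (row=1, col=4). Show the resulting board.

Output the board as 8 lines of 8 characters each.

Place B at (1,4); scan 8 dirs for brackets.
Dir NW: first cell 'B' (not opp) -> no flip
Dir N: opp run (0,4), next=edge -> no flip
Dir NE: first cell '.' (not opp) -> no flip
Dir W: opp run (1,3) capped by B -> flip
Dir E: first cell '.' (not opp) -> no flip
Dir SW: opp run (2,3), next='.' -> no flip
Dir S: opp run (2,4) capped by B -> flip
Dir SE: first cell '.' (not opp) -> no flip
All flips: (1,3) (2,4)

Answer: ...BW...
.BBBB...
..BWB...
...WB...
...WBB..
...W....
........
........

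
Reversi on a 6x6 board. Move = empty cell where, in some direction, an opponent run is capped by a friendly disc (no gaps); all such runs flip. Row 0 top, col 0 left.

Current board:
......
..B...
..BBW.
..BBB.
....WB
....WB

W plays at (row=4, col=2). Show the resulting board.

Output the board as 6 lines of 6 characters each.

Place W at (4,2); scan 8 dirs for brackets.
Dir NW: first cell '.' (not opp) -> no flip
Dir N: opp run (3,2) (2,2) (1,2), next='.' -> no flip
Dir NE: opp run (3,3) capped by W -> flip
Dir W: first cell '.' (not opp) -> no flip
Dir E: first cell '.' (not opp) -> no flip
Dir SW: first cell '.' (not opp) -> no flip
Dir S: first cell '.' (not opp) -> no flip
Dir SE: first cell '.' (not opp) -> no flip
All flips: (3,3)

Answer: ......
..B...
..BBW.
..BWB.
..W.WB
....WB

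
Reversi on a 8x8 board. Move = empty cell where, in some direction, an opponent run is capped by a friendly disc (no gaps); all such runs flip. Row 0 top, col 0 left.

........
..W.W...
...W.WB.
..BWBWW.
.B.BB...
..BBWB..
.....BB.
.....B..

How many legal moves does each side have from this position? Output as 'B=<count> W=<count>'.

-- B to move --
(0,1): flips 2 -> legal
(0,2): no bracket -> illegal
(0,3): no bracket -> illegal
(0,4): no bracket -> illegal
(0,5): flips 2 -> legal
(1,1): no bracket -> illegal
(1,3): flips 2 -> legal
(1,5): no bracket -> illegal
(1,6): flips 1 -> legal
(2,1): no bracket -> illegal
(2,2): flips 1 -> legal
(2,4): flips 1 -> legal
(2,7): no bracket -> illegal
(3,7): flips 2 -> legal
(4,2): no bracket -> illegal
(4,5): no bracket -> illegal
(4,6): flips 1 -> legal
(4,7): no bracket -> illegal
(6,3): no bracket -> illegal
(6,4): flips 1 -> legal
B mobility = 9
-- W to move --
(1,5): no bracket -> illegal
(1,6): flips 1 -> legal
(1,7): flips 1 -> legal
(2,1): flips 2 -> legal
(2,2): no bracket -> illegal
(2,4): flips 2 -> legal
(2,7): flips 1 -> legal
(3,0): no bracket -> illegal
(3,1): flips 1 -> legal
(3,7): no bracket -> illegal
(4,0): no bracket -> illegal
(4,2): no bracket -> illegal
(4,5): flips 1 -> legal
(4,6): no bracket -> illegal
(5,0): flips 2 -> legal
(5,1): flips 2 -> legal
(5,6): flips 1 -> legal
(5,7): no bracket -> illegal
(6,1): flips 3 -> legal
(6,2): flips 2 -> legal
(6,3): flips 2 -> legal
(6,4): no bracket -> illegal
(6,7): no bracket -> illegal
(7,4): no bracket -> illegal
(7,6): flips 1 -> legal
(7,7): flips 3 -> legal
W mobility = 15

Answer: B=9 W=15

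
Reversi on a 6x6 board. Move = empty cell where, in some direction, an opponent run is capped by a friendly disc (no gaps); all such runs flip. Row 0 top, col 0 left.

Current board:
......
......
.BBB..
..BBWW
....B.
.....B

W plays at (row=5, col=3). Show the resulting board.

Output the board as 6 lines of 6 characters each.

Place W at (5,3); scan 8 dirs for brackets.
Dir NW: first cell '.' (not opp) -> no flip
Dir N: first cell '.' (not opp) -> no flip
Dir NE: opp run (4,4) capped by W -> flip
Dir W: first cell '.' (not opp) -> no flip
Dir E: first cell '.' (not opp) -> no flip
Dir SW: edge -> no flip
Dir S: edge -> no flip
Dir SE: edge -> no flip
All flips: (4,4)

Answer: ......
......
.BBB..
..BBWW
....W.
...W.B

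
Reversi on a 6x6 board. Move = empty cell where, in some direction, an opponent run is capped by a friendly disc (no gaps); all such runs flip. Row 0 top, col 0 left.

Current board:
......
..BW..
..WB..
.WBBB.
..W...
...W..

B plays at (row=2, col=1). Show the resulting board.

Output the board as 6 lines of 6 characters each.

Answer: ......
..BW..
.BBB..
.WBBB.
..W...
...W..

Derivation:
Place B at (2,1); scan 8 dirs for brackets.
Dir NW: first cell '.' (not opp) -> no flip
Dir N: first cell '.' (not opp) -> no flip
Dir NE: first cell 'B' (not opp) -> no flip
Dir W: first cell '.' (not opp) -> no flip
Dir E: opp run (2,2) capped by B -> flip
Dir SW: first cell '.' (not opp) -> no flip
Dir S: opp run (3,1), next='.' -> no flip
Dir SE: first cell 'B' (not opp) -> no flip
All flips: (2,2)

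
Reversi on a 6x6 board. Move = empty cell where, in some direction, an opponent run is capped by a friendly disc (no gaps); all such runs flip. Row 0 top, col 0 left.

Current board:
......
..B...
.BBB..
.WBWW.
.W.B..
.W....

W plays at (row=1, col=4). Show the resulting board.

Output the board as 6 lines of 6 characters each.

Answer: ......
..B.W.
.BBW..
.WWWW.
.W.B..
.W....

Derivation:
Place W at (1,4); scan 8 dirs for brackets.
Dir NW: first cell '.' (not opp) -> no flip
Dir N: first cell '.' (not opp) -> no flip
Dir NE: first cell '.' (not opp) -> no flip
Dir W: first cell '.' (not opp) -> no flip
Dir E: first cell '.' (not opp) -> no flip
Dir SW: opp run (2,3) (3,2) capped by W -> flip
Dir S: first cell '.' (not opp) -> no flip
Dir SE: first cell '.' (not opp) -> no flip
All flips: (2,3) (3,2)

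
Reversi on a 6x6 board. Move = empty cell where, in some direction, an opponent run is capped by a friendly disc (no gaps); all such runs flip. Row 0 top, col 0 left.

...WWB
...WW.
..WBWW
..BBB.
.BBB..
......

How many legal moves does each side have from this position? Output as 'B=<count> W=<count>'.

Answer: B=5 W=5

Derivation:
-- B to move --
(0,2): flips 2 -> legal
(1,1): flips 1 -> legal
(1,2): flips 1 -> legal
(1,5): flips 1 -> legal
(2,1): flips 1 -> legal
(3,1): no bracket -> illegal
(3,5): no bracket -> illegal
B mobility = 5
-- W to move --
(1,2): no bracket -> illegal
(1,5): no bracket -> illegal
(2,1): no bracket -> illegal
(3,0): no bracket -> illegal
(3,1): no bracket -> illegal
(3,5): no bracket -> illegal
(4,0): no bracket -> illegal
(4,4): flips 2 -> legal
(4,5): no bracket -> illegal
(5,0): flips 3 -> legal
(5,1): flips 2 -> legal
(5,2): flips 4 -> legal
(5,3): flips 3 -> legal
(5,4): no bracket -> illegal
W mobility = 5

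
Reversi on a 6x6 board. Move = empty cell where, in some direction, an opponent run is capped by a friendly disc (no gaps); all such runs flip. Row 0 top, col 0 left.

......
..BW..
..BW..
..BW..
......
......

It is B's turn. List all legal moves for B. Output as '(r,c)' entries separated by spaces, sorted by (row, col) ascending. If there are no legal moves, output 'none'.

Answer: (0,4) (1,4) (2,4) (3,4) (4,4)

Derivation:
(0,2): no bracket -> illegal
(0,3): no bracket -> illegal
(0,4): flips 1 -> legal
(1,4): flips 2 -> legal
(2,4): flips 1 -> legal
(3,4): flips 2 -> legal
(4,2): no bracket -> illegal
(4,3): no bracket -> illegal
(4,4): flips 1 -> legal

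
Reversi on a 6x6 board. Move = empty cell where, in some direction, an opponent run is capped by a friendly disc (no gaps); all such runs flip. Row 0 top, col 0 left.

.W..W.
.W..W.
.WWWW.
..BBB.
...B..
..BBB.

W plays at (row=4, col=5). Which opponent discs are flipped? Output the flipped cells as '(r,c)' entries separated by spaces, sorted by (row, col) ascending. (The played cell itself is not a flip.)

Answer: (3,4)

Derivation:
Dir NW: opp run (3,4) capped by W -> flip
Dir N: first cell '.' (not opp) -> no flip
Dir NE: edge -> no flip
Dir W: first cell '.' (not opp) -> no flip
Dir E: edge -> no flip
Dir SW: opp run (5,4), next=edge -> no flip
Dir S: first cell '.' (not opp) -> no flip
Dir SE: edge -> no flip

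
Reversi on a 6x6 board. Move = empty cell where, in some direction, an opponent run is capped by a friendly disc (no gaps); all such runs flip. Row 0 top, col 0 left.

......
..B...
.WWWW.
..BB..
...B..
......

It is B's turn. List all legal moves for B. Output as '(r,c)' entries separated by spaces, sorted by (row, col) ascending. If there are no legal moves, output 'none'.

(1,0): flips 1 -> legal
(1,1): flips 1 -> legal
(1,3): flips 1 -> legal
(1,4): flips 1 -> legal
(1,5): flips 1 -> legal
(2,0): no bracket -> illegal
(2,5): no bracket -> illegal
(3,0): flips 1 -> legal
(3,1): no bracket -> illegal
(3,4): flips 1 -> legal
(3,5): no bracket -> illegal

Answer: (1,0) (1,1) (1,3) (1,4) (1,5) (3,0) (3,4)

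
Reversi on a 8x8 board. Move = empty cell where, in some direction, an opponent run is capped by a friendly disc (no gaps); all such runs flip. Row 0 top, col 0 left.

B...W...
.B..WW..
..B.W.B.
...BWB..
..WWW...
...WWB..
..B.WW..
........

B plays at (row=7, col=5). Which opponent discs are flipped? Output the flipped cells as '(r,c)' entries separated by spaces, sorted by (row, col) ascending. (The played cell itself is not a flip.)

Answer: (6,5)

Derivation:
Dir NW: opp run (6,4) (5,3) (4,2), next='.' -> no flip
Dir N: opp run (6,5) capped by B -> flip
Dir NE: first cell '.' (not opp) -> no flip
Dir W: first cell '.' (not opp) -> no flip
Dir E: first cell '.' (not opp) -> no flip
Dir SW: edge -> no flip
Dir S: edge -> no flip
Dir SE: edge -> no flip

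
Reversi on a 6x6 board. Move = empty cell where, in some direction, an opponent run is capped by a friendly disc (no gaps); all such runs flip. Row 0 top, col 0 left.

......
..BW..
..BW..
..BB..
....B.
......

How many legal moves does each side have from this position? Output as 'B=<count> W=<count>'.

-- B to move --
(0,2): no bracket -> illegal
(0,3): flips 2 -> legal
(0,4): flips 1 -> legal
(1,4): flips 2 -> legal
(2,4): flips 1 -> legal
(3,4): flips 1 -> legal
B mobility = 5
-- W to move --
(0,1): flips 1 -> legal
(0,2): no bracket -> illegal
(0,3): no bracket -> illegal
(1,1): flips 1 -> legal
(2,1): flips 1 -> legal
(2,4): no bracket -> illegal
(3,1): flips 1 -> legal
(3,4): no bracket -> illegal
(3,5): no bracket -> illegal
(4,1): flips 1 -> legal
(4,2): no bracket -> illegal
(4,3): flips 1 -> legal
(4,5): no bracket -> illegal
(5,3): no bracket -> illegal
(5,4): no bracket -> illegal
(5,5): no bracket -> illegal
W mobility = 6

Answer: B=5 W=6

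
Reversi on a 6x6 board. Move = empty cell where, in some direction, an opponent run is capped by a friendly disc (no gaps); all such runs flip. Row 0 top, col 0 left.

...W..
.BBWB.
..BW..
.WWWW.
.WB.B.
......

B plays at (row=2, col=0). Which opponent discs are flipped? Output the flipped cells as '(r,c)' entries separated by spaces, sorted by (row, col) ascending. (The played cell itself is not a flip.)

Dir NW: edge -> no flip
Dir N: first cell '.' (not opp) -> no flip
Dir NE: first cell 'B' (not opp) -> no flip
Dir W: edge -> no flip
Dir E: first cell '.' (not opp) -> no flip
Dir SW: edge -> no flip
Dir S: first cell '.' (not opp) -> no flip
Dir SE: opp run (3,1) capped by B -> flip

Answer: (3,1)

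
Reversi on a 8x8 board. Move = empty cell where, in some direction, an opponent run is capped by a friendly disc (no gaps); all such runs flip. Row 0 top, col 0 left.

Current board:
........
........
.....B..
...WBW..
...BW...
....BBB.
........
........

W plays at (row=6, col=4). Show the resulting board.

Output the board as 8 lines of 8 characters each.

Answer: ........
........
.....B..
...WBW..
...BW...
....WBB.
....W...
........

Derivation:
Place W at (6,4); scan 8 dirs for brackets.
Dir NW: first cell '.' (not opp) -> no flip
Dir N: opp run (5,4) capped by W -> flip
Dir NE: opp run (5,5), next='.' -> no flip
Dir W: first cell '.' (not opp) -> no flip
Dir E: first cell '.' (not opp) -> no flip
Dir SW: first cell '.' (not opp) -> no flip
Dir S: first cell '.' (not opp) -> no flip
Dir SE: first cell '.' (not opp) -> no flip
All flips: (5,4)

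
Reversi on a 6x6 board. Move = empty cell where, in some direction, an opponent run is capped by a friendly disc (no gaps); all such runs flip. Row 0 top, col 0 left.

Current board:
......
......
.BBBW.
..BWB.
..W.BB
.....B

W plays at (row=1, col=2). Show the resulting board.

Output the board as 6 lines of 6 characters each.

Place W at (1,2); scan 8 dirs for brackets.
Dir NW: first cell '.' (not opp) -> no flip
Dir N: first cell '.' (not opp) -> no flip
Dir NE: first cell '.' (not opp) -> no flip
Dir W: first cell '.' (not opp) -> no flip
Dir E: first cell '.' (not opp) -> no flip
Dir SW: opp run (2,1), next='.' -> no flip
Dir S: opp run (2,2) (3,2) capped by W -> flip
Dir SE: opp run (2,3) (3,4) (4,5), next=edge -> no flip
All flips: (2,2) (3,2)

Answer: ......
..W...
.BWBW.
..WWB.
..W.BB
.....B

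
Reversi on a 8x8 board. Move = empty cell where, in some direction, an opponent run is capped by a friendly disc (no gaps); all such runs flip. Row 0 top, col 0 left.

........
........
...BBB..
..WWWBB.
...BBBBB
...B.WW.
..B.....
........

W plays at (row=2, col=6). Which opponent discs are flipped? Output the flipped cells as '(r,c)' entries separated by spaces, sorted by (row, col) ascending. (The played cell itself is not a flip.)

Answer: (3,6) (4,6)

Derivation:
Dir NW: first cell '.' (not opp) -> no flip
Dir N: first cell '.' (not opp) -> no flip
Dir NE: first cell '.' (not opp) -> no flip
Dir W: opp run (2,5) (2,4) (2,3), next='.' -> no flip
Dir E: first cell '.' (not opp) -> no flip
Dir SW: opp run (3,5) (4,4) (5,3) (6,2), next='.' -> no flip
Dir S: opp run (3,6) (4,6) capped by W -> flip
Dir SE: first cell '.' (not opp) -> no flip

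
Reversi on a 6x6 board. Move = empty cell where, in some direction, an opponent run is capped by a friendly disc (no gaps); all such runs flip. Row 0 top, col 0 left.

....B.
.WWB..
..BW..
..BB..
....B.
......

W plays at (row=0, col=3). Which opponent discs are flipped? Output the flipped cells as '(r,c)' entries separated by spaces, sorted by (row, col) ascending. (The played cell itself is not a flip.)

Dir NW: edge -> no flip
Dir N: edge -> no flip
Dir NE: edge -> no flip
Dir W: first cell '.' (not opp) -> no flip
Dir E: opp run (0,4), next='.' -> no flip
Dir SW: first cell 'W' (not opp) -> no flip
Dir S: opp run (1,3) capped by W -> flip
Dir SE: first cell '.' (not opp) -> no flip

Answer: (1,3)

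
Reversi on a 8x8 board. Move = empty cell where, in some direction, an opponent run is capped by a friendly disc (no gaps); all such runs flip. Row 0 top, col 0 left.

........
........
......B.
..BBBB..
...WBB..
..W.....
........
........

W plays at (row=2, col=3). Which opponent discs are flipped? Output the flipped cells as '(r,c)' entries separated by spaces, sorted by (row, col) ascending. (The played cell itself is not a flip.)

Dir NW: first cell '.' (not opp) -> no flip
Dir N: first cell '.' (not opp) -> no flip
Dir NE: first cell '.' (not opp) -> no flip
Dir W: first cell '.' (not opp) -> no flip
Dir E: first cell '.' (not opp) -> no flip
Dir SW: opp run (3,2), next='.' -> no flip
Dir S: opp run (3,3) capped by W -> flip
Dir SE: opp run (3,4) (4,5), next='.' -> no flip

Answer: (3,3)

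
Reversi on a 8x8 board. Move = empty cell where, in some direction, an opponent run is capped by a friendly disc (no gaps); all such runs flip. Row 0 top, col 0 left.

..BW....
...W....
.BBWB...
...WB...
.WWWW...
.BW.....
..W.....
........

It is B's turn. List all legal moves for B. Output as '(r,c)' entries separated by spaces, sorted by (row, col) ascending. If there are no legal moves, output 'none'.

Answer: (0,4) (1,2) (3,1) (3,2) (5,3) (5,4) (5,5) (6,1) (7,3)

Derivation:
(0,4): flips 2 -> legal
(1,2): flips 1 -> legal
(1,4): no bracket -> illegal
(3,0): no bracket -> illegal
(3,1): flips 1 -> legal
(3,2): flips 1 -> legal
(3,5): no bracket -> illegal
(4,0): no bracket -> illegal
(4,5): no bracket -> illegal
(5,0): no bracket -> illegal
(5,3): flips 1 -> legal
(5,4): flips 1 -> legal
(5,5): flips 2 -> legal
(6,1): flips 2 -> legal
(6,3): no bracket -> illegal
(7,1): no bracket -> illegal
(7,2): no bracket -> illegal
(7,3): flips 1 -> legal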